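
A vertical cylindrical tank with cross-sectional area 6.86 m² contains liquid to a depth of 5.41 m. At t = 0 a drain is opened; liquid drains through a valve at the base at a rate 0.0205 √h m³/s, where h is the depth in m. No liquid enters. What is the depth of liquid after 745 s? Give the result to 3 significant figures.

With no inflow, A dh/dt = −0.0205 √h.
∫ h^(−1/2) dh = −(0.0205/A) ∫ dt, giving 2√h = 2√h₀ − (0.0205/A) t.
√h = √5.41 − 0.0205·745/(2·6.86) = 2.3259 − 1.1132 = 1.2128.
h = 1.2128² = 1.4708 m.

1.47 m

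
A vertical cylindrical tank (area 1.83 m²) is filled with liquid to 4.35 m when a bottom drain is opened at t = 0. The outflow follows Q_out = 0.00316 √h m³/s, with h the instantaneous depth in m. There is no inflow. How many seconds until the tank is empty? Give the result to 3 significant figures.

Accumulation of liquid (constant cross-section A): A dh/dt = −0.00316 √h.
Separate and integrate: 2(√h − √h₀) = −(0.00316/A) t.
Tank is empty when √h = 0: t_empty = 2A√h₀/0.00316.
t_empty = 2·1.83·√4.35/0.00316 = 3.6600·2.0857/0.00316 = 2415.7 s.

2420 s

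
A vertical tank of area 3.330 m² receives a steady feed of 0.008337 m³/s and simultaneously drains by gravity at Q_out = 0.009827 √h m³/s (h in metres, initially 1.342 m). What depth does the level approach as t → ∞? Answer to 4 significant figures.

Volume balance on the tank: A dh/dt = Q_in − 0.009827 √h. At steady state dh/dt = 0:
Q_in = 0.009827 √h_ss ⇒ √h_ss = 0.008337/0.009827 = 0.848377.
h_ss = 0.848377² = 0.719743 m. (Since h₀ = 1.342 m > h_ss, the level will fall toward this value.)

0.7197 m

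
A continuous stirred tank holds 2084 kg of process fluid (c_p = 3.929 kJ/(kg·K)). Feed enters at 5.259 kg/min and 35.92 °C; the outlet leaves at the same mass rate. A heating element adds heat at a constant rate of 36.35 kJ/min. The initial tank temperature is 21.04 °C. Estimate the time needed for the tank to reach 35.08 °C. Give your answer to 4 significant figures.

735.7 min

Energy balance: M c_p dT/dt = ṁ c_p (T_in − T) + 36.35.
τ = M/ṁ = 396.273 min; T_ss = T_in + Q̇/(ṁ c_p) = 37.6792 °C.
T(t) = T_ss + (T₀ − T_ss) e^(−t/τ). Set T = 35.08:
e^(−t/τ) = (35.08 − 37.6792)/(21.04 − 37.6792) = 0.156210
t = −396.273 · ln(0.156210) = 735.702 min.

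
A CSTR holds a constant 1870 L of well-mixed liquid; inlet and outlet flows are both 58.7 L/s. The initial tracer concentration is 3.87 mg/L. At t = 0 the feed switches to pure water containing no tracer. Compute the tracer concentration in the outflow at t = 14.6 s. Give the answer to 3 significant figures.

Transient balance on the dissolved component: V dC/dt = Q(C_in − C).
So dC/dt = (C_in − C)/τ with τ = V/Q = 1870/58.7 = 31.857 s.
Solution: C(t) = C_in + (C₀ − C_in) e^(−t/τ).
C(14.6) = 0 + (3.87 − 0)·e^(−14.6/31.857) = 0 + (3.8700)·0.63236 = 2.4472 mg/L.

2.45 mg/L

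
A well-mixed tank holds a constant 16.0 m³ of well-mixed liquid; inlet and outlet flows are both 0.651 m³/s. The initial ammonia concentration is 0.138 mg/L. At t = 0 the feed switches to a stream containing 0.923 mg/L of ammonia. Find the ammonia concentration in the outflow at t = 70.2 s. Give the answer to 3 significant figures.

0.878 mg/L

Unsteady species balance (constant V, well mixed): V dC/dt = Q(C_in − C).
Rewrite as dC/dt + C/τ = C_in/τ, τ = V/Q = 24.578 s.
Solution: C(t) = C_in + (C₀ − C_in) e^(−t/τ).
C(70.2) = 0.923 + (0.138 − 0.923)·e^(−70.2/24.578) = 0.923 + (-0.78500)·0.057483 = 0.87788 mg/L.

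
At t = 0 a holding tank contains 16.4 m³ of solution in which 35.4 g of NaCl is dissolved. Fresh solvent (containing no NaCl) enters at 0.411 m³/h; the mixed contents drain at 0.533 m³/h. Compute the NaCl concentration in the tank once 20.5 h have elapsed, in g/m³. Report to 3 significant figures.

Let m(t) be the amount of NaCl. Volume: V(t) = V₀ + (Q_in − Q_out) t = 16.4 − 0.12200 t; V(20.5) = 13.899 m³.
Solute balance: dm/dt = 0 − Q_out C = −Q_out m/V(t).
Separate: dm/m = −Q_out dt/V(t) ⇒ ln(m/m₀) = −(Q_out/(Q_in−Q_out)) ln(V/V₀).
m = m₀ (V₀/V)^(Q_out/(Q_in−Q_out)) = 35.4 × (16.4/13.899)^(-4.3689) = 17.181 g.
C = m/V = 17.181/13.899 = 1.2362 g/m³.

1.24 g/m³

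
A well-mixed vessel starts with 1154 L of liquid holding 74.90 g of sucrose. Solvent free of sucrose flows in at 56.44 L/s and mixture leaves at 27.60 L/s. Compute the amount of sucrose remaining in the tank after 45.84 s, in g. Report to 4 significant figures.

36.07 g

Total volume: dV/dt = Q_in − Q_out = 28.8400 L/s, so V(t) = 1154 + 28.8400 t and V(45.84) = 2476.03 L.
No sucrose enters, so dm/dt = −Q_out · (m/V).
dm/m = −Q_out dt/(V₀ + 28.8400 t); integrating gives ln(m/m₀) = −(Q_out/(Q_in−Q_out)) ln(V/V₀).
m = m₀ (V₀/V)^(Q_out/(Q_in−Q_out)) = 74.90 × (1154/2476.03)^(0.957004) = 36.0735 g.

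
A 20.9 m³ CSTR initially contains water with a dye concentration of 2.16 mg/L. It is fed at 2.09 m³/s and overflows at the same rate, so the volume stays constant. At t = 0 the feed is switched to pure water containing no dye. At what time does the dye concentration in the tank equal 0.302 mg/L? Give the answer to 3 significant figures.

Species balance: V dC/dt = Q(C_in − C) ⇒ τ = V/Q = 10.000 s.
C(t) = C_in + (C₀ − C_in) e^(−t/τ). Set C = 0.302 and solve for t:
e^(−t/τ) = (C − C_in)/(C₀ − C_in) = (0.302 − 0)/(2.16 − 0) = 0.13981
t = −τ ln(…) = 10.000 × 1.9674 = 19.674 s.

19.7 s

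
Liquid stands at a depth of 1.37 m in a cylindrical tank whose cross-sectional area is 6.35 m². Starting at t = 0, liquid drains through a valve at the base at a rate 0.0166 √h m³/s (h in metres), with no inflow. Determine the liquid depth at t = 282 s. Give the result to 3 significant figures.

0.643 m

A dh/dt = −Q_out = −0.0166 √h.
This is separable: 2 d(√h)/dt = −0.0166/A, so √h = √h₀ − (0.0166/(2A)) t.
√h = √1.37 − 0.0166·282/(2·6.35) = 1.1705 − 0.36860 = 0.80187.
h = 0.80187² = 0.64300 m.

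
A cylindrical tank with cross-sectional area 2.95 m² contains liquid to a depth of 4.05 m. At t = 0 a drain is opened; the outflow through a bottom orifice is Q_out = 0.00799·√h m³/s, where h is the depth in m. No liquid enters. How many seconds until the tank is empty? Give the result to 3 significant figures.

1490 s

Accumulation of liquid (constant cross-section A): A dh/dt = −0.00799 √h.
∫ h^(−1/2) dh = −(0.00799/A) ∫ dt, giving 2√h = 2√h₀ − (0.00799/A) t.
Set h = 0: 2√h₀ = (0.00799/A) t_empty ⇒ t_empty = 2A√h₀/0.00799.
t_empty = 2·2.95·√4.05/0.00799 = 5.9000·2.0125/0.00799 = 1486.0 s.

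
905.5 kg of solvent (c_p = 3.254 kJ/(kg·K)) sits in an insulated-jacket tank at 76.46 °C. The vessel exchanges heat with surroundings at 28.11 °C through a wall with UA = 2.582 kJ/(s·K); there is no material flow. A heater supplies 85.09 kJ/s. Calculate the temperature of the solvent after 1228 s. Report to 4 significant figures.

66.31 °C

Lumped-capacitance energy balance: M c_p dT/dt = UA(T_amb − T) + Q̇.
dT/dt = (T_ss − T)/τ with T_ss = T_amb + Q̇/UA = 28.11 + 85.09/2.582 = 61.0651 °C, τ = M c_p/UA = 905.5·3.254/2.582 = 1141.17 s.
T approaches T_ss exponentially: T(t) = T_ss + (T₀ − T_ss) e^(−t/τ).
T(1228) = 61.0651 + (15.3949)·0.340926 = 66.3136 °C.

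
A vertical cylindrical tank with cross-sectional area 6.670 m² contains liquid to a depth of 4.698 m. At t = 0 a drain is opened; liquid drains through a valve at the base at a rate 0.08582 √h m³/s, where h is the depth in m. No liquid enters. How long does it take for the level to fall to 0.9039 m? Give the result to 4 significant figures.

189.1 s

A dh/dt = −Q_out = −0.08582 √h.
Separate and integrate: 2(√h − √h₀) = −(0.08582/A) t.
t = 2A(√h₀ − √h)/0.08582 = 2·6.670·(√4.698 − √0.9039)/0.08582
  = 13.3400 × (2.16749 − 0.950737) / 0.08582 = 189.134 s.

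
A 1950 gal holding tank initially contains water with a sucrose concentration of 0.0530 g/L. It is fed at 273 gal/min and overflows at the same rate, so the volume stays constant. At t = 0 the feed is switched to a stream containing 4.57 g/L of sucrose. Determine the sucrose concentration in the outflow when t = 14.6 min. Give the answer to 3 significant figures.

Transient balance on the dissolved component: V dC/dt = Q(C_in − C).
So dC/dt = (C_in − C)/τ with τ = V/Q = 1950/273 = 7.1429 min.
Solution: C(t) = C_in + (C₀ − C_in) e^(−t/τ).
C(14.6) = 4.57 + (0.0530 − 4.57)·e^(−14.6/7.1429) = 4.57 + (-4.5170)·0.12951 = 3.9850 g/L.

3.99 g/L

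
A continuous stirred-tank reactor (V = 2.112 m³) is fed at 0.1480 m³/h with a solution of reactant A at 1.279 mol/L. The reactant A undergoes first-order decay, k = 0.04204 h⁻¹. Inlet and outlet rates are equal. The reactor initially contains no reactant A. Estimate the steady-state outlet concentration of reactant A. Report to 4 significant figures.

Accumulation = in − out − consumed: V dC/dt = Q C_in − Q C − k V C.
Steady state (dC/dt = 0): C_ss = Q C_in/(Q + kV) = C_in/(1 + kV/Q).
C_ss = 0.1480·1.279/(0.1480 + 0.04204·2.112) = 0.189292/0.236788 = 0.799414 mol/L.

0.7994 mol/L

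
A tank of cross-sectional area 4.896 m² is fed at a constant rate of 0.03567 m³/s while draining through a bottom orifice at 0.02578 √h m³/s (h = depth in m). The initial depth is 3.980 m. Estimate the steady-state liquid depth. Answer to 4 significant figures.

A dh/dt = Q_in − 0.02578 √h. Steady state requires inflow = outflow:
Q_in = 0.02578 √h_ss ⇒ √h_ss = 0.03567/0.02578 = 1.38363.
h_ss = 1.38363² = 1.91443 m. (Since h₀ = 3.980 m > h_ss, the level will fall toward this value.)

1.914 m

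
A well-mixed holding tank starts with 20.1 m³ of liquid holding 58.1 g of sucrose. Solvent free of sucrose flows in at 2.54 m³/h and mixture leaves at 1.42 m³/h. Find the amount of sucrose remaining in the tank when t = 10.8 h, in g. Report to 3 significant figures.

32.0 g

Let m(t) be the amount of sucrose. Volume: V(t) = V₀ + (Q_in − Q_out) t = 20.1 + 1.1200 t; V(10.8) = 32.196 m³.
Solute balance: dm/dt = 0 − Q_out C = −Q_out m/V(t).
dm/m = −Q_out dt/(V₀ + 1.1200 t); integrating gives ln(m/m₀) = −(Q_out/(Q_in−Q_out)) ln(V/V₀).
m = m₀ (V₀/V)^(Q_out/(Q_in−Q_out)) = 58.1 × (20.1/32.196)^(1.2679) = 31.972 g.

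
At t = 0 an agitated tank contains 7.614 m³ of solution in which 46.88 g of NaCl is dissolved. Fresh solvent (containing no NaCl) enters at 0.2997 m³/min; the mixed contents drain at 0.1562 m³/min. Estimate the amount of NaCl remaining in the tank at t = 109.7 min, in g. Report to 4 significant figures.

13.84 g

Let m(t) be the amount of NaCl. Volume: V(t) = V₀ + (Q_in − Q_out) t = 7.614 + 0.143500 t; V(109.7) = 23.3560 m³.
Solute balance: dm/dt = 0 − Q_out C = −Q_out m/V(t).
dm/m = −Q_out dt/(V₀ + 0.143500 t); integrating gives ln(m/m₀) = −(Q_out/(Q_in−Q_out)) ln(V/V₀).
m = m₀ (V₀/V)^(Q_out/(Q_in−Q_out)) = 46.88 × (7.614/23.3560)^(1.08850) = 13.8395 g.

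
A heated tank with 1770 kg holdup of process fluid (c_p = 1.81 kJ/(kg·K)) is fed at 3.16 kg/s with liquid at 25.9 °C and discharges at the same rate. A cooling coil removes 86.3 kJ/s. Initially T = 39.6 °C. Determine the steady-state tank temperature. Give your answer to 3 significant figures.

Energy balance: M c_p dT/dt = ṁ c_p (T_in − T) − 86.3.
At steady state dT/dt = 0 ⇒ T_ss = T_in − Q̇/(ṁ c_p) = 25.9 − 86.3/(3.16·1.81) = 10.812 °C.

10.8 °C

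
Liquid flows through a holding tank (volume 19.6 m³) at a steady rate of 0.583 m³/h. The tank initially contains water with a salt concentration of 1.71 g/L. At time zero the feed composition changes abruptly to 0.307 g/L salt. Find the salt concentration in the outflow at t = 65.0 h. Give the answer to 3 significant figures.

0.510 g/L

Mass balance on the solute (V constant): V dC/dt = Q(C_in − C).
Rewrite as dC/dt + C/τ = C_in/τ, τ = V/Q = 33.619 h.
C approaches C_in exponentially: C(t) = C_in + (C₀ − C_in) e^(−t/τ).
C(65.0) = 0.307 + (1.71 − 0.307)·e^(−65.0/33.619) = 0.307 + (1.4030)·0.14465 = 0.50995 g/L.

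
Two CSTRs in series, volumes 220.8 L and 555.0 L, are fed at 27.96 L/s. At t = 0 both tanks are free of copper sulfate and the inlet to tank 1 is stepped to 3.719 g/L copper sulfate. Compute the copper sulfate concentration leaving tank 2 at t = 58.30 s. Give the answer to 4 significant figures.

Species balance on tank i: dCᵢ/dt = (Cᵢ₋₁ − Cᵢ)/τᵢ with τᵢ = Vᵢ/Q.
τ₁ = 220.8/27.96 = 7.89700 s; τ₂ = 555.0/27.96 = 19.8498 s.
Tank 1: C₁ = C_in(1 − e^(−t/τ₁)). Tank 2 (τ₁ ≠ τ₂): C₂ = C_in[1 − (τ₁ e^(−t/τ₁) − τ₂ e^(−t/τ₂))/(τ₁ − τ₂)].
At t = 58.30: e^(−t/τ₁) = 0.000622010, e^(−t/τ₂) = 0.0530214.
C₂ = 3.719·[1 − (7.89700·0.000622010 − 19.8498·0.0530214)/(-11.9528)] = 3.719·0.912359 = 3.39306 g/L.

3.393 g/L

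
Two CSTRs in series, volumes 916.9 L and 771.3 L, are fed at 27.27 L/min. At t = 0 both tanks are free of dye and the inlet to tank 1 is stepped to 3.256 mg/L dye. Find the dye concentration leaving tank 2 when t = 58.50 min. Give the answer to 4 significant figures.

Species balance on tank i: dCᵢ/dt = (Cᵢ₋₁ − Cᵢ)/τᵢ with τᵢ = Vᵢ/Q.
τ₁ = 916.9/27.27 = 33.6230 min; τ₂ = 771.3/27.27 = 28.2838 min.
Tank 1: C₁ = C_in(1 − e^(−t/τ₁)). Tank 2 (τ₁ ≠ τ₂): C₂ = C_in[1 − (τ₁ e^(−t/τ₁) − τ₂ e^(−t/τ₂))/(τ₁ − τ₂)].
At t = 58.50: e^(−t/τ₁) = 0.175542, e^(−t/τ₂) = 0.126398.
C₂ = 3.256·[1 − (33.6230·0.175542 − 28.2838·0.126398)/(5.33920)] = 3.256·0.564125 = 1.83679 mg/L.

1.837 mg/L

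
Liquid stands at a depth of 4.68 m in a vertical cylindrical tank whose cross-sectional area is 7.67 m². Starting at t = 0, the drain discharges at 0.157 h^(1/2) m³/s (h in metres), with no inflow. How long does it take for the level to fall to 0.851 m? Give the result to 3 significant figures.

Accumulation of liquid (constant cross-section A): A dh/dt = −0.157 √h.
∫ h^(−1/2) dh = −(0.157/A) ∫ dt, giving 2√h = 2√h₀ − (0.157/A) t.
t = 2A(√h₀ − √h)/0.157 = 2·7.67·(√4.68 − √0.851)/0.157
  = 15.340 × (2.1633 − 0.92250) / 0.157 = 121.24 s.

121 s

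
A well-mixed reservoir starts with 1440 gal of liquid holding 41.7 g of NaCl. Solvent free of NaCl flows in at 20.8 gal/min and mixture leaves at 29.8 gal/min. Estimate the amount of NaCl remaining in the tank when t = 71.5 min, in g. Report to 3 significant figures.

5.87 g

Let m(t) be the amount of NaCl. Volume: V(t) = V₀ + (Q_in − Q_out) t = 1440 − 9.0000 t; V(71.5) = 796.50 gal.
No NaCl enters, so dm/dt = −Q_out · (m/V).
dm/m = −Q_out dt/(V₀ − 9.0000 t); integrating gives ln(m/m₀) = −(Q_out/(Q_in−Q_out)) ln(V/V₀).
m = m₀ (V₀/V)^(Q_out/(Q_in−Q_out)) = 41.7 × (1440/796.50)^(-3.3111) = 5.8694 g.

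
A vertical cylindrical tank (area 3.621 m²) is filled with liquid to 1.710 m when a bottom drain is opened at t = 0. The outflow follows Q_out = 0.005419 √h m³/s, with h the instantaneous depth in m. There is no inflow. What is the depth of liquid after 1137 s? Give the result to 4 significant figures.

With no inflow, A dh/dt = −0.005419 √h.
Separate and integrate: 2(√h − √h₀) = −(0.005419/A) t.
√h = √1.710 − 0.005419·1137/(2·3.621) = 1.30767 − 0.850787 = 0.456882.
h = 0.456882² = 0.208741 m.

0.2087 m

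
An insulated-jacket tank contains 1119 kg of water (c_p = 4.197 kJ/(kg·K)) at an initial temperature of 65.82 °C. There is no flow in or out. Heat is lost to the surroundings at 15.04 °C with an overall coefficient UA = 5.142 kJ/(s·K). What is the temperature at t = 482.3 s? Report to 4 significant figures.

44.99 °C

Unsteady energy balance on the tank contents: M c_p dT/dt = −UA(T − T_amb).
dT/dt = (T_ss − T)/τ with T_ss = T_amb = 15.0400 °C, τ = M c_p/UA = 1119·4.197/5.142 = 913.349 s.
Integrating: T(t) = T_ss + (T₀ − T_ss) e^(−t/τ).
T(482.3) = 15.0400 + (50.7800)·0.589750 = 44.9875 °C.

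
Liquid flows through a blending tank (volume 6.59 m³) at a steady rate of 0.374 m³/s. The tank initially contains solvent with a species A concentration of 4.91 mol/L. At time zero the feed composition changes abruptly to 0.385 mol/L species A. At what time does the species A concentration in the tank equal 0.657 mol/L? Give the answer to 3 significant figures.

Species balance: V dC/dt = Q(C_in − C) ⇒ τ = V/Q = 17.620 s.
C(t) = C_in + (C₀ − C_in) e^(−t/τ). Set C = 0.657 and solve for t:
e^(−t/τ) = (C − C_in)/(C₀ − C_in) = (0.657 − 0.385)/(4.91 − 0.385) = 0.060110
t = −τ ln(…) = 17.620 × 2.8116 = 49.541 s.

49.5 s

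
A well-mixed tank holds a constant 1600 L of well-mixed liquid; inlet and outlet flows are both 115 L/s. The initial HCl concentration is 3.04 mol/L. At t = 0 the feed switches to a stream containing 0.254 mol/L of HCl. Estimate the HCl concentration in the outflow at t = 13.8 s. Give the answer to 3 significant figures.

Mass balance on the solute (V constant): V dC/dt = Q(C_in − C).
Time constant τ = V/Q = 1600/115 = 13.913 s.
Integrating: C(t) = C_in + (C₀ − C_in) e^(−t/τ).
C(13.8) = 0.254 + (3.04 − 0.254)·e^(−13.8/13.913) = 0.254 + (2.7860)·0.37088 = 1.2873 mol/L.

1.29 mol/L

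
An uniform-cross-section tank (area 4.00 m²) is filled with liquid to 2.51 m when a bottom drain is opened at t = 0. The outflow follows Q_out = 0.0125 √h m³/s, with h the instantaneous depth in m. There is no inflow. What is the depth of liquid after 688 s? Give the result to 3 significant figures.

0.259 m

With no inflow, A dh/dt = −0.0125 √h.
Separate and integrate: 2(√h − √h₀) = −(0.0125/A) t.
√h = √2.51 − 0.0125·688/(2·4.00) = 1.5843 − 1.0750 = 0.50930.
h = 0.50930² = 0.25938 m.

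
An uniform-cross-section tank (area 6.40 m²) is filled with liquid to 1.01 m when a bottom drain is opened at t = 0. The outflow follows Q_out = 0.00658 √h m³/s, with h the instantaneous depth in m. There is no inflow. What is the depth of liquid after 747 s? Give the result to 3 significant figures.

0.386 m

A dh/dt = −Q_out = −0.00658 √h.
This is separable: 2 d(√h)/dt = −0.00658/A, so √h = √h₀ − (0.00658/(2A)) t.
√h = √1.01 − 0.00658·747/(2·6.40) = 1.0050 − 0.38400 = 0.62098.
h = 0.62098² = 0.38562 m.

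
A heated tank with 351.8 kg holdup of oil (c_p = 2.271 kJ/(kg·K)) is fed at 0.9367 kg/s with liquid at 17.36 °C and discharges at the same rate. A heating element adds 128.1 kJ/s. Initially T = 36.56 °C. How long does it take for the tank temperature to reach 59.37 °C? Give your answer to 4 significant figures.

305.0 s

M c_p dT/dt = ṁ c_p (T_in − T) + Q̇.
τ = M/ṁ = 375.574 s; T_ss = T_in + Q̇/(ṁ c_p) = 77.5787 °C.
T(t) = T_ss + (T₀ − T_ss) e^(−t/τ). Set T = 59.37:
e^(−t/τ) = (59.37 − 77.5787)/(36.56 − 77.5787) = 0.443912
t = −375.574 · ln(0.443912) = 305.014 s.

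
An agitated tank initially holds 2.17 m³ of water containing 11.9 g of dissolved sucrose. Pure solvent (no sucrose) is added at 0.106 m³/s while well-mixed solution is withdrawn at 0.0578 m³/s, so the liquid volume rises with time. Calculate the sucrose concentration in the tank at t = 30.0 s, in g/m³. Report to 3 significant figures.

1.78 g/m³

Total volume: dV/dt = Q_in − Q_out = 0.048200 m³/s, so V(t) = 2.17 + 0.048200 t and V(30.0) = 3.6160 m³.
Solute balance: dm/dt = 0 − Q_out C = −Q_out m/V(t).
Separate: dm/m = −Q_out dt/V(t) ⇒ ln(m/m₀) = −(Q_out/(Q_in−Q_out)) ln(V/V₀).
m = m₀ (V₀/V)^(Q_out/(Q_in−Q_out)) = 11.9 × (2.17/3.6160)^(1.1992) = 6.4507 g.
C = m/V = 6.4507/3.6160 = 1.7839 g/m³.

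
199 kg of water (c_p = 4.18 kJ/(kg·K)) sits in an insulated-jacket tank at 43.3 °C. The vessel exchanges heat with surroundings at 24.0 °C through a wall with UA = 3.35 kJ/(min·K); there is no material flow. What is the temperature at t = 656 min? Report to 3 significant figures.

25.4 °C

First-law balance (no shaft work): M c_p dT/dt = −UA(T − T_amb).
dT/dt = (T_ss − T)/τ with T_ss = T_amb = 24.000 °C, τ = M c_p/UA = 199·4.18/3.35 = 248.30 min.
This is linear first-order; T(t) = T_ss + (T₀ − T_ss) e^(−t/τ).
T(656) = 24.000 + (19.300)·0.071225 = 25.375 °C.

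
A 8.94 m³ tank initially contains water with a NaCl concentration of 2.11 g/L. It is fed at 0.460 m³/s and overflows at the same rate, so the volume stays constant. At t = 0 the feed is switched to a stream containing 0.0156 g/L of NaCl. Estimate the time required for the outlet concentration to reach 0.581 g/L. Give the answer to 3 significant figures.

25.4 s

Species balance: V dC/dt = Q(C_in − C) ⇒ τ = V/Q = 19.435 s.
C(t) = C_in + (C₀ − C_in) e^(−t/τ). Set C = 0.581 and solve for t:
e^(−t/τ) = (C − C_in)/(C₀ − C_in) = (0.581 − 0.0156)/(2.11 − 0.0156) = 0.26996
t = −τ ln(…) = 19.435 × 1.3095 = 25.450 s.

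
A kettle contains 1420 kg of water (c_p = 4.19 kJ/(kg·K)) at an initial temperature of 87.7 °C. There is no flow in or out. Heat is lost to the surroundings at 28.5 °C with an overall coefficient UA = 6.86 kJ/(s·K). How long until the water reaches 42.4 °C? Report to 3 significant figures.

1260 s

M c_p dT/dt = −UA(T − T_amb).
τ = M c_p/UA = 867.32 s; T_ss = T_amb = 28.500 °C.
T(t) = T_ss + (T₀ − T_ss)e^(−t/τ); set T = 42.4:
t = −τ ln[(T − T_ss)/(T₀ − T_ss)] = −867.32 · ln(0.23480) = 1256.8 s.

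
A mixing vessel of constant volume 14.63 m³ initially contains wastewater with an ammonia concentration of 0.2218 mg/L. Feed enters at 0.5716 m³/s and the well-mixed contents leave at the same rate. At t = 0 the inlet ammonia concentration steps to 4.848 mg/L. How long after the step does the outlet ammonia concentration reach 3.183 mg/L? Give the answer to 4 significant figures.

26.16 s

Species balance on the tank: V dC/dt = Q(C_in − C), so τ = V/Q = 25.5948 s.
C(t) = C_in + (C₀ − C_in) e^(−t/τ). Set C = 3.183 and solve for t:
e^(−t/τ) = (C − C_in)/(C₀ − C_in) = (3.183 − 4.848)/(0.2218 − 4.848) = 0.359907
t = −τ ln(…) = 25.5948 × 1.02191 = 26.1556 s.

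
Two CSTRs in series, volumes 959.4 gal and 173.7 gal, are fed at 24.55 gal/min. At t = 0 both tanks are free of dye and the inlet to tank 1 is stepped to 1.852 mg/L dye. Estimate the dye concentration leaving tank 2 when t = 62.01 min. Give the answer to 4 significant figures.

Time constants: τᵢ = Vᵢ/Q for each well-mixed tank.
τ₁ = 959.4/24.55 = 39.0794 min; τ₂ = 173.7/24.55 = 7.07536 min.
Tank 1: C₁ = C_in(1 − e^(−t/τ₁)). Tank 2 (τ₁ ≠ τ₂): C₂ = C_in[1 − (τ₁ e^(−t/τ₁) − τ₂ e^(−t/τ₂))/(τ₁ − τ₂)].
At t = 62.01: e^(−t/τ₁) = 0.204586, e^(−t/τ₂) = 0.000156224.
C₂ = 1.852·[1 − (39.0794·0.204586 − 7.07536·0.000156224)/(32.0041)] = 1.852·0.750220 = 1.38941 mg/L.

1.389 mg/L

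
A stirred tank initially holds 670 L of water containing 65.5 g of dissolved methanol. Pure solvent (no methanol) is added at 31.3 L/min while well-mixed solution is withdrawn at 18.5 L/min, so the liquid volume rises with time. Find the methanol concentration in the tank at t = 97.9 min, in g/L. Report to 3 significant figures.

Let m(t) be the amount of methanol. Volume: V(t) = V₀ + (Q_in − Q_out) t = 670 + 12.800 t; V(97.9) = 1923.1 L.
Species balance (pure solvent in): dm/dt = −Q_out · m/V(t).
Separate: dm/m = −Q_out dt/V(t) ⇒ ln(m/m₀) = −(Q_out/(Q_in−Q_out)) ln(V/V₀).
m = m₀ (V₀/V)^(Q_out/(Q_in−Q_out)) = 65.5 × (670/1923.1)^(1.4453) = 14.269 g.
C = m/V = 14.269/1923.1 = 0.0074196 g/L.

0.00742 g/L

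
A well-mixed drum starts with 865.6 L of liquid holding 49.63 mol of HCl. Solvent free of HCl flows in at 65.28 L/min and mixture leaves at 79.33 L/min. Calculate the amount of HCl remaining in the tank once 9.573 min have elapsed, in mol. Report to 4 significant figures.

19.13 mol

Total volume: dV/dt = Q_in − Q_out = -14.0500 L/min, so V(t) = 865.6 − 14.0500 t and V(9.573) = 731.099 L.
Solute balance: dm/dt = 0 − Q_out C = −Q_out m/V(t).
Separate: dm/m = −Q_out dt/V(t) ⇒ ln(m/m₀) = −(Q_out/(Q_in−Q_out)) ln(V/V₀).
m = m₀ (V₀/V)^(Q_out/(Q_in−Q_out)) = 49.63 × (865.6/731.099)^(-5.64626) = 19.1268 mol.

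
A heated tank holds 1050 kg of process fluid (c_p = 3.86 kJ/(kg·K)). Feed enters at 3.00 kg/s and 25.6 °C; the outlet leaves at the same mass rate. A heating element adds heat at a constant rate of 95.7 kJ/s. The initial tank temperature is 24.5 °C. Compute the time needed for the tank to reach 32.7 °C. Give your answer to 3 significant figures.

M c_p dT/dt = ṁ c_p (T_in − T) + Q̇.
τ = M/ṁ = 350.00 s; T_ss = T_in + Q̇/(ṁ c_p) = 33.864 °C.
T(t) = T_ss + (T₀ − T_ss) e^(−t/τ). Set T = 32.7:
e^(−t/τ) = (32.7 − 33.864)/(24.5 − 33.864) = 0.12433
t = −350.00 · ln(0.12433) = 729.69 s.

730 s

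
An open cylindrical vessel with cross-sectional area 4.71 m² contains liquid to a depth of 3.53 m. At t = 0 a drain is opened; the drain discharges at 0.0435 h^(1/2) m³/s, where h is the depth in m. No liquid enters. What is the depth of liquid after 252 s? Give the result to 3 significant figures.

0.511 m

Accumulation of liquid (constant cross-section A): A dh/dt = −0.0435 √h.
Separate and integrate: 2(√h − √h₀) = −(0.0435/A) t.
√h = √3.53 − 0.0435·252/(2·4.71) = 1.8788 − 1.1637 = 0.71514.
h = 0.71514² = 0.51142 m.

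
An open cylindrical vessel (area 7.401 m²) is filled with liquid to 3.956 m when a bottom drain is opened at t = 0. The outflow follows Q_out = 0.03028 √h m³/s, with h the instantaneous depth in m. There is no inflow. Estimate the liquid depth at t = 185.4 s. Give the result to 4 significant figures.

2.591 m

Mass balance (ρ constant): A dh/dt = −0.03028 √h.
Separate and integrate: 2(√h − √h₀) = −(0.03028/A) t.
√h = √3.956 − 0.03028·185.4/(2·7.401) = 1.98897 − 0.379267 = 1.60970.
h = 1.60970² = 2.59114 m.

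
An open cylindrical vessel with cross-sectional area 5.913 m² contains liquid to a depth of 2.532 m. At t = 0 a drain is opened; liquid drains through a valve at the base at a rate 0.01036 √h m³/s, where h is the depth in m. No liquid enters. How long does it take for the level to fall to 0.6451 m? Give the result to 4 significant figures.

Accumulation of liquid (constant cross-section A): A dh/dt = −0.01036 √h.
∫ h^(−1/2) dh = −(0.01036/A) ∫ dt, giving 2√h = 2√h₀ − (0.01036/A) t.
t = 2A(√h₀ − √h)/0.01036 = 2·5.913·(√2.532 − √0.6451)/0.01036
  = 11.8260 × (1.59123 − 0.803181) / 0.01036 = 899.558 s.

899.6 s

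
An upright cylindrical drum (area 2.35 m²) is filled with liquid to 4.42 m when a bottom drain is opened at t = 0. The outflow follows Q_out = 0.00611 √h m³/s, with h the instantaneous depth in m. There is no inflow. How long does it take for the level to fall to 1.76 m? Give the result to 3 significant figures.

With no inflow, A dh/dt = −0.00611 √h.
Separate and integrate: 2(√h − √h₀) = −(0.00611/A) t.
t = 2A(√h₀ − √h)/0.00611 = 2·2.35·(√4.42 − √1.76)/0.00611
  = 4.7000 × (2.1024 − 1.3266) / 0.00611 = 596.72 s.

597 s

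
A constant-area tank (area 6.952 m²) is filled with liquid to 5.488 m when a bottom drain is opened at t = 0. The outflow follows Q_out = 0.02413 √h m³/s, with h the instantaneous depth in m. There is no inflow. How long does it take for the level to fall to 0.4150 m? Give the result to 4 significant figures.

With no inflow, A dh/dt = −0.02413 √h.
Separate and integrate: 2(√h − √h₀) = −(0.02413/A) t.
t = 2A(√h₀ − √h)/0.02413 = 2·6.952·(√5.488 − √0.4150)/0.02413
  = 13.9040 × (2.34265 − 0.644205) / 0.02413 = 978.664 s.

978.7 s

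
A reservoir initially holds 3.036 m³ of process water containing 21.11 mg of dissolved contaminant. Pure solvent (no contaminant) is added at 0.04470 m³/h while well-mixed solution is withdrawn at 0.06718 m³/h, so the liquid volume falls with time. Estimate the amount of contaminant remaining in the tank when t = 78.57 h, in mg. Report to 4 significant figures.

Let m(t) be the amount of contaminant. Volume: V(t) = V₀ + (Q_in − Q_out) t = 3.036 − 0.0224800 t; V(78.57) = 1.26975 m³.
Species balance (pure solvent in): dm/dt = −Q_out · m/V(t).
dm/m = −Q_out dt/(V₀ − 0.0224800 t); integrating gives ln(m/m₀) = −(Q_out/(Q_in−Q_out)) ln(V/V₀).
m = m₀ (V₀/V)^(Q_out/(Q_in−Q_out)) = 21.11 × (3.036/1.26975)^(-2.98843) = 1.55996 mg.

1.560 mg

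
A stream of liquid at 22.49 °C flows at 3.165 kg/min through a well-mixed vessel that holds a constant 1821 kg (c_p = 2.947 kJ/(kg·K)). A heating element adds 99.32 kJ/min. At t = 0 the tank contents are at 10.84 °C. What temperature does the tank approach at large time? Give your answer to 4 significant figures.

Heat balance on the well-mixed liquid: M c_p dT/dt = ṁ c_p (T_in − T) + 99.32.
At steady state dT/dt = 0 ⇒ T_ss = T_in + Q̇/(ṁ c_p) = 22.49 + 99.32/(3.165·2.947) = 33.1384 °C.

33.14 °C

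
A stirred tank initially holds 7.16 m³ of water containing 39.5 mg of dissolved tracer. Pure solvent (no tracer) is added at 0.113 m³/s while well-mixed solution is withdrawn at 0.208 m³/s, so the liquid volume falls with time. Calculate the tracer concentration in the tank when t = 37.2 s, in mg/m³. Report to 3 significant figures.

2.46 mg/m³

Total volume: dV/dt = Q_in − Q_out = -0.095000 m³/s, so V(t) = 7.16 − 0.095000 t and V(37.2) = 3.6260 m³.
Species balance (pure solvent in): dm/dt = −Q_out · m/V(t).
Separate: dm/m = −Q_out dt/V(t) ⇒ ln(m/m₀) = −(Q_out/(Q_in−Q_out)) ln(V/V₀).
m = m₀ (V₀/V)^(Q_out/(Q_in−Q_out)) = 39.5 × (7.16/3.6260)^(-2.1895) = 8.9051 mg.
C = m/V = 8.9051/3.6260 = 2.4559 mg/m³.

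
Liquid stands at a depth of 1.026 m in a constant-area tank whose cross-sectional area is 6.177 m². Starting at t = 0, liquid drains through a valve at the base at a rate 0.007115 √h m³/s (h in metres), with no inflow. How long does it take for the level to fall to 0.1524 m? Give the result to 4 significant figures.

Volume balance on the tank: A dh/dt = −0.007115 √h.
∫ h^(−1/2) dh = −(0.007115/A) ∫ dt, giving 2√h = 2√h₀ − (0.007115/A) t.
t = 2A(√h₀ − √h)/0.007115 = 2·6.177·(√1.026 − √0.1524)/0.007115
  = 12.3540 × (1.01292 − 0.390384) / 0.007115 = 1080.92 s.

1081 s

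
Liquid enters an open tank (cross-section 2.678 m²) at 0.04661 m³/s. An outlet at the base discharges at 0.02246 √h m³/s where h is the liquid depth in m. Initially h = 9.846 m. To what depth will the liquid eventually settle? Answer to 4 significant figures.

Mass balance (ρ constant): A dh/dt = Q_in − 0.02246 √h. At steady state dh/dt = 0:
Q_in = 0.02246 √h_ss ⇒ √h_ss = 0.04661/0.02246 = 2.07524.
h_ss = 2.07524² = 4.30664 m. (Since h₀ = 9.846 m > h_ss, the level will fall toward this value.)

4.307 m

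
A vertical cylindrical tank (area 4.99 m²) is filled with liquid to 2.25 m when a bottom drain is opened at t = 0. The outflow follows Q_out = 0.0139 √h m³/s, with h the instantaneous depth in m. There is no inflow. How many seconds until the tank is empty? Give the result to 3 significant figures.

1080 s

A dh/dt = −Q_out = −0.0139 √h.
Separate and integrate: 2(√h − √h₀) = −(0.0139/A) t.
Tank is empty when √h = 0: t_empty = 2A√h₀/0.0139.
t_empty = 2·4.99·√2.25/0.0139 = 9.9800·1.5000/0.0139 = 1077.0 s.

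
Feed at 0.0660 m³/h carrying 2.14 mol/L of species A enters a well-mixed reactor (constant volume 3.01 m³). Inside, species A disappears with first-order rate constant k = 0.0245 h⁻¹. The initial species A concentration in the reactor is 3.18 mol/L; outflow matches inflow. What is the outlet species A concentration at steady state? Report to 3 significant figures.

V dC/dt = Q(C_in − C) − k V C.
At steady state: 0 = Q C_in − (Q + kV) C_ss, so C_ss = Q C_in/(Q + kV).
C_ss = 0.0660·2.14/(0.0660 + 0.0245·3.01) = 0.14124/0.13975 = 1.0107 mol/L.

1.01 mol/L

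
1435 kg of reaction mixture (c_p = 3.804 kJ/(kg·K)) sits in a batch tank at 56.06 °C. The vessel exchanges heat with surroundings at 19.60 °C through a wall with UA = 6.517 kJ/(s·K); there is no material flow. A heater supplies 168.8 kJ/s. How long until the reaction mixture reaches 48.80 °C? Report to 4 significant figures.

974.5 s

Heat balance on the well-mixed liquid: M c_p dT/dt = −UA(T − T_amb) + Q̇.
τ = M c_p/UA = 837.615 s; T_ss = T_amb + Q̇/UA = 19.60 + 168.8/6.517 = 45.5015 °C.
T(t) = T_ss + (T₀ − T_ss)e^(−t/τ); set T = 48.80:
t = −τ ln[(T − T_ss)/(T₀ − T_ss)] = −837.615 · ln(0.312403) = 974.533 s.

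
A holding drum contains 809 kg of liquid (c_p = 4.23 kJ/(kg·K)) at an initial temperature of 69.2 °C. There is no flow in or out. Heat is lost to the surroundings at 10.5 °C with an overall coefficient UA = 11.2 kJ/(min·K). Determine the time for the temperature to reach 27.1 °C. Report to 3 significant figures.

386 min

First-law balance (no shaft work): M c_p dT/dt = −UA(T − T_amb).
τ = M c_p/UA = 305.54 min; T_ss = T_amb = 10.500 °C.
T(t) = T_ss + (T₀ − T_ss)e^(−t/τ); set T = 27.1:
t = −τ ln[(T − T_ss)/(T₀ − T_ss)] = −305.54 · ln(0.28279) = 385.91 min.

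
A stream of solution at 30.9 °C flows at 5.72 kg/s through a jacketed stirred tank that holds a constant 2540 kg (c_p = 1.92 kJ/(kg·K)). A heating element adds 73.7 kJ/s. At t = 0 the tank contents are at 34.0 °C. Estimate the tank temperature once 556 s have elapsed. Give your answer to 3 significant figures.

36.6 °C

M c_p dT/dt = ṁ c_p (T_in − T) + Q̇.
τ = M/ṁ = 444.06 s; T_ss = T_in + Q̇/(ṁ c_p) = 30.9 + 73.7/(5.72·1.92) = 37.611 °C.
T approaches T_ss exponentially: T(t) = T_ss + (T₀ − T_ss) e^(−t/τ).
T(556) = 37.611 + (-3.6107)·e^(−556/444.06) = 37.611 + (-3.6107)·0.28591 = 36.578 °C.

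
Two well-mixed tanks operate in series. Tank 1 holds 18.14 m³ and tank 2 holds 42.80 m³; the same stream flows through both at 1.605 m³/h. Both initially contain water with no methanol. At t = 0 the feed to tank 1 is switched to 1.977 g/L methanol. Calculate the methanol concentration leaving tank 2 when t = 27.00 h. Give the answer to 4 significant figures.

Species balance on tank i: dCᵢ/dt = (Cᵢ₋₁ − Cᵢ)/τᵢ with τᵢ = Vᵢ/Q.
τ₁ = 18.14/1.605 = 11.3022 h; τ₂ = 42.80/1.605 = 26.6667 h.
Solving the cascade with C₁(0)=C₂(0)=0 gives C₂(t) = C_in[1 − (τ₁ e^(−t/τ₁) − τ₂ e^(−t/τ₂))/(τ₁ − τ₂)].
At t = 27.00: e^(−t/τ₁) = 0.0917287, e^(−t/τ₂) = 0.363310.
C₂ = 1.977·[1 − (11.3022·0.0917287 − 26.6667·0.363310)/(-15.3645)] = 1.977·0.436914 = 0.863780 g/L.

0.8638 g/L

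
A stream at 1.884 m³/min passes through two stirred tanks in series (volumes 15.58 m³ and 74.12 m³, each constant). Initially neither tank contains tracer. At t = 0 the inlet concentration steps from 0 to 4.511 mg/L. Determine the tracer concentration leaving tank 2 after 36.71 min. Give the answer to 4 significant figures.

Each tank obeys Vᵢ dCᵢ/dt = Q(Cᵢ₋₁ − Cᵢ), so τᵢ = Vᵢ/Q.
τ₁ = 15.58/1.884 = 8.26964 min; τ₂ = 74.12/1.884 = 39.3418 min.
Tank 1: C₁ = C_in(1 − e^(−t/τ₁)). Tank 2 (τ₁ ≠ τ₂): C₂ = C_in[1 − (τ₁ e^(−t/τ₁) − τ₂ e^(−t/τ₂))/(τ₁ − τ₂)].
At t = 36.71: e^(−t/τ₁) = 0.0118062, e^(−t/τ₂) = 0.393331.
C₂ = 4.511·[1 − (8.26964·0.0118062 − 39.3418·0.393331)/(-31.0722)] = 4.511·0.505129 = 2.27864 mg/L.

2.279 mg/L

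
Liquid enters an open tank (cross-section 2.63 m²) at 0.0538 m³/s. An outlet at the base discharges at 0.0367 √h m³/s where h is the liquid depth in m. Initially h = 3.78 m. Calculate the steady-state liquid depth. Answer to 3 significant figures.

Level balance: A dh/dt = 0.0538 − 0.0367 √h. Setting dh/dt = 0:
Q_in = 0.0367 √h_ss ⇒ √h_ss = 0.0538/0.0367 = 1.4659.
h_ss = 1.4659² = 2.1490 m. (Since h₀ = 3.78 m > h_ss, the level will fall toward this value.)

2.15 m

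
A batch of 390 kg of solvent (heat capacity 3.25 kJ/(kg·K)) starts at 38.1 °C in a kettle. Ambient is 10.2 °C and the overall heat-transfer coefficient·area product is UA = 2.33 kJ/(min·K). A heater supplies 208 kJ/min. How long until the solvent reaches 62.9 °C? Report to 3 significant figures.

M c_p dT/dt = −UA(T − T_amb) + Q̇.
τ = M c_p/UA = 543.99 min; T_ss = T_amb + Q̇/UA = 10.2 + 208/2.33 = 99.470 °C.
T(t) = T_ss + (T₀ − T_ss)e^(−t/τ); set T = 62.9:
t = −τ ln[(T − T_ss)/(T₀ − T_ss)] = −543.99 · ln(0.59590) = 281.62 min.

282 min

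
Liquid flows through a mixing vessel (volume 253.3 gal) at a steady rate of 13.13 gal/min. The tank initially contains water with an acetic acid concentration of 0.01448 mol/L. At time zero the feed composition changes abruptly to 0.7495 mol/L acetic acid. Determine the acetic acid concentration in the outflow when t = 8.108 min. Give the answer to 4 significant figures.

0.2667 mol/L

Species balance on the tank: V dC/dt = Q(C_in − C).
Rewrite as dC/dt + C/τ = C_in/τ, τ = V/Q = 19.2917 min.
Integrating: C(t) = C_in + (C₀ − C_in) e^(−t/τ).
C(8.108) = 0.7495 + (0.01448 − 0.7495)·e^(−8.108/19.2917) = 0.7495 + (-0.735020)·0.656860 = 0.266695 mol/L.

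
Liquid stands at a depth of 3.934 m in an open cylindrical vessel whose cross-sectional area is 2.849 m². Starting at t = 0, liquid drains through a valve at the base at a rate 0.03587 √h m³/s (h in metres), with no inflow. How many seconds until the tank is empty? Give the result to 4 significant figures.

315.1 s

With no inflow, A dh/dt = −0.03587 √h.
∫ h^(−1/2) dh = −(0.03587/A) ∫ dt, giving 2√h = 2√h₀ − (0.03587/A) t.
Tank is empty when √h = 0: t_empty = 2A√h₀/0.03587.
t_empty = 2·2.849·√3.934/0.03587 = 5.69800·1.98343/0.03587 = 315.071 s.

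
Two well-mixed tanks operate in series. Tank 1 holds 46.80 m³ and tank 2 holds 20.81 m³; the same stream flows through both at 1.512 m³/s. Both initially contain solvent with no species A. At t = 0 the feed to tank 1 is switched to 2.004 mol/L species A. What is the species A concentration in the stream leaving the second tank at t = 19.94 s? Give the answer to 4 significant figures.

Species balance on tank i: dCᵢ/dt = (Cᵢ₋₁ − Cᵢ)/τᵢ with τᵢ = Vᵢ/Q.
τ₁ = 46.80/1.512 = 30.9524 s; τ₂ = 20.81/1.512 = 13.7632 s.
Solving the cascade with C₁(0)=C₂(0)=0 gives C₂(t) = C_in[1 − (τ₁ e^(−t/τ₁) − τ₂ e^(−t/τ₂))/(τ₁ − τ₂)].
At t = 19.94: e^(−t/τ₁) = 0.525074, e^(−t/τ₂) = 0.234855.
C₂ = 2.004·[1 − (30.9524·0.525074 − 13.7632·0.234855)/(17.1892)] = 2.004·0.242549 = 0.486068 mol/L.

0.4861 mol/L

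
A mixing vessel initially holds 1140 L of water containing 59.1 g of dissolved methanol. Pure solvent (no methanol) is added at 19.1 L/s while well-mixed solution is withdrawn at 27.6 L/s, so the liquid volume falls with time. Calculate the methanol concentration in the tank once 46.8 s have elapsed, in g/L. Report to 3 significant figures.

Total volume: dV/dt = Q_in − Q_out = -8.5000 L/s, so V(t) = 1140 − 8.5000 t and V(46.8) = 742.20 L.
No methanol enters, so dm/dt = −Q_out · (m/V).
dm/m = −Q_out dt/(V₀ − 8.5000 t); integrating gives ln(m/m₀) = −(Q_out/(Q_in−Q_out)) ln(V/V₀).
m = m₀ (V₀/V)^(Q_out/(Q_in−Q_out)) = 59.1 × (1140/742.20)^(-3.2471) = 14.669 g.
C = m/V = 14.669/742.20 = 0.019764 g/L.

0.0198 g/L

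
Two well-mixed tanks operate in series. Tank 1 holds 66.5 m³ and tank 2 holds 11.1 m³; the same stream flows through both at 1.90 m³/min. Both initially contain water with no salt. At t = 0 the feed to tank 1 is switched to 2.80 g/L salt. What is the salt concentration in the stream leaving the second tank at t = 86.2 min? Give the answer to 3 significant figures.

Each tank obeys Vᵢ dCᵢ/dt = Q(Cᵢ₋₁ − Cᵢ), so τᵢ = Vᵢ/Q.
τ₁ = 66.5/1.90 = 35.000 min; τ₂ = 11.1/1.90 = 5.8421 min.
Tank 1: C₁ = C_in(1 − e^(−t/τ₁)). Tank 2 (τ₁ ≠ τ₂): C₂ = C_in[1 − (τ₁ e^(−t/τ₁) − τ₂ e^(−t/τ₂))/(τ₁ − τ₂)].
At t = 86.2: e^(−t/τ₁) = 0.085191, e^(−t/τ₂) = 3.9084e-07.
C₂ = 2.80·[1 − (35.000·0.085191 − 5.8421·3.9084e-07)/(29.158)] = 2.80·0.89774 = 2.5137 g/L.

2.51 g/L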